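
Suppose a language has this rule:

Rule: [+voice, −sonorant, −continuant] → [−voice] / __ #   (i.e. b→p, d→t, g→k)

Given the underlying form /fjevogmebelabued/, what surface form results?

/d/ is a voiced stop in word-final position, so it devoices to [t].
Surface form: [fjevogmebelabuet].

fjevogmebelabuet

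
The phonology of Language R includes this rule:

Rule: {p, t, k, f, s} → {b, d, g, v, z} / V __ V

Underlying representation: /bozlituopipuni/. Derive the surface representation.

/t/ is a voiceless obstruent between vowels /i/ and /u/, so it voices to [d].
/p/ is a voiceless obstruent between vowels /o/ and /i/, so it voices to [b].
/p/ is a voiceless obstruent between vowels /i/ and /u/, so it voices to [b].
Surface form: [bozliduobibuni].

bozliduobibuni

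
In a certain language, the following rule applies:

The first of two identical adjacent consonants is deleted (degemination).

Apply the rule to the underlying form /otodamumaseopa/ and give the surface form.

No segment of /otodamumaseopa/ meets the structural description of the rule, so the form surfaces unchanged.

otodamumaseopa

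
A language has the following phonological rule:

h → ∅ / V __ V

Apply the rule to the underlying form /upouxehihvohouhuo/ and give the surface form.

upouxeihvoouuo

/h/ occurs between vowels /e/ and /i/, so it deletes.
/h/ occurs between vowels /o/ and /o/, so it deletes.
/h/ occurs between vowels /u/ and /u/, so it deletes.
Surface form: [upouxeihvoouuo].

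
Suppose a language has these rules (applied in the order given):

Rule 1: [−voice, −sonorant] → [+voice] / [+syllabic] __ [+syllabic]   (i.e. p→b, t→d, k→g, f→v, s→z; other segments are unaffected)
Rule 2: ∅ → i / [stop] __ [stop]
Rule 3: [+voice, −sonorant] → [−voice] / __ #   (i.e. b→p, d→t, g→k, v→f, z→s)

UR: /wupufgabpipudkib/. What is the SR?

wubufgabipibudikip

Rule 1 (intervocalic voicing): /p/ is a voiceless obstruent between vowels /u/ and /u/, so it voices to [b]. /p/ is a voiceless obstruent between vowels /i/ and /u/, so it voices to [b]. /wupufgabpipudkib/ → wubufgabpibudkib.
Rule 2 (stop-cluster i-epenthesis): /b/ and /p/ form a stop–stop cluster, so [i] is inserted between them. /d/ and /k/ form a stop–stop cluster, so [i] is inserted between them. /wubufgabpibudkib/ → wubufgabipibudikib.
Rule 3 (final devoicing): /b/ is a voiced obstruent in word-final position, so it devoices to [p]. /wubufgabipibudikib/ → wubufgabipibudikip.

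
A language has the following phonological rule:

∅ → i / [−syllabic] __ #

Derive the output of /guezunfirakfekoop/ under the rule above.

guezunfirakfekoopi

the form ends in the consonant /p/, so [i] is inserted word-finally.
Surface form: [guezunfirakfekoopi].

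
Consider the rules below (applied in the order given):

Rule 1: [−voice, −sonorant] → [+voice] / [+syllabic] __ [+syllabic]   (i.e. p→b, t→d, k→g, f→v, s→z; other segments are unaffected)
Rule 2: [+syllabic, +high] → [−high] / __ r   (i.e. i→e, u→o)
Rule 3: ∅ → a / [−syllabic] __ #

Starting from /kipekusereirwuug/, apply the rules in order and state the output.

kibeguzereerwuuga

Rule 1 (intervocalic voicing): /p/ is a voiceless obstruent between vowels /i/ and /e/, so it voices to [b]. /k/ is a voiceless obstruent between vowels /e/ and /u/, so it voices to [g]. /s/ is a voiceless obstruent between vowels /u/ and /e/, so it voices to [z]. /kipekusereirwuug/ → kibeguzereirwuug.
Rule 2 (pre-rhotic lowering): /i/ is a high vowel immediately before /r/, so it lowers to [e]. /kibeguzereirwuug/ → kibeguzereerwuug.
Rule 3 (final a-epenthesis): the form ends in the consonant /g/, so [a] is inserted word-finally. /kibeguzereerwuug/ → kibeguzereerwuuga.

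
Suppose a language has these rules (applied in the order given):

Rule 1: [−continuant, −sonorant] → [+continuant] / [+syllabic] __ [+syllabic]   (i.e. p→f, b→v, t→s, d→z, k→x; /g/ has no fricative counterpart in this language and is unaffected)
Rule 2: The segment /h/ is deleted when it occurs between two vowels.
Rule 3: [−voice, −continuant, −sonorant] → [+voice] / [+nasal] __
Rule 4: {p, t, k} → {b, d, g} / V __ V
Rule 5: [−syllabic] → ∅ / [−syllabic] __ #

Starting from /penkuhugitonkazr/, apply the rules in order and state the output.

Rule 1 (intervocalic spirantization): /t/ is a stop between vowels /i/ and /o/, so it spirantizes to the fricative [s]. /penkuhugitonkazr/ → penkuhugisonkazr.
Rule 2 (intervocalic h-deletion): /h/ occurs between vowels /u/ and /u/, so it deletes. /penkuhugisonkazr/ → penkuugisonkazr.
Rule 3 (post-nasal voicing): /k/ is a voiceless stop immediately after the nasal /n/, so it voices to [g]. /k/ is a voiceless stop immediately after the nasal /n/, so it voices to [g]. /penkuugisonkazr/ → penguugisongazr.
Rule 4 (intervocalic voicing): no segment meets the environment; /penguugisongazr/ is unchanged.
Rule 5 (final cluster simplification): /r/ is the second consonant of a word-final cluster /zr/, so it deletes. /penguugisongazr/ → penguugisongaz.

penguugisongaz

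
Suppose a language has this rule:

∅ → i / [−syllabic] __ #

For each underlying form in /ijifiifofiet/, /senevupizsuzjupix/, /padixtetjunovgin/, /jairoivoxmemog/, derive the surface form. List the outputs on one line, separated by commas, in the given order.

ijifiifofieti, senevupizsuzjupixi, padixtetjunovgini, jairoivoxmemogi

/ijifiifofiet/: the form ends in the consonant /t/, so [i] is inserted word-finally. → [ijifiifofieti].
/senevupizsuzjupix/: the form ends in the consonant /x/, so [i] is inserted word-finally. → [senevupizsuzjupixi].
/padixtetjunovgin/: the form ends in the consonant /n/, so [i] is inserted word-finally. → [padixtetjunovgini].
/jairoivoxmemog/: the form ends in the consonant /g/, so [i] is inserted word-finally. → [jairoivoxmemogi].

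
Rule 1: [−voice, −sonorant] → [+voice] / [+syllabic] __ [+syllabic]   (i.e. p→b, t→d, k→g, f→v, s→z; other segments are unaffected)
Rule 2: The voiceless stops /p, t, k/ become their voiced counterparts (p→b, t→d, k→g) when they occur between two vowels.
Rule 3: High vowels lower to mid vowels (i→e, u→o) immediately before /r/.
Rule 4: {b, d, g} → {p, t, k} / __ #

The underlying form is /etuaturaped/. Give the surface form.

Rule 1 (intervocalic voicing): /t/ is a voiceless obstruent between vowels /e/ and /u/, so it voices to [d]. /t/ is a voiceless obstruent between vowels /a/ and /u/, so it voices to [d]. /p/ is a voiceless obstruent between vowels /a/ and /e/, so it voices to [b]. /etuaturaped/ → eduadurabed.
Rule 2 (intervocalic voicing): no segment meets the environment; /eduadurabed/ is unchanged.
Rule 3 (pre-rhotic lowering): /u/ is a high vowel immediately before /r/, so it lowers to [o]. /eduadurabed/ → eduadorabed.
Rule 4 (final devoicing): /d/ is a voiced stop in word-final position, so it devoices to [t]. /eduadorabed/ → eduadorabet.

eduadorabet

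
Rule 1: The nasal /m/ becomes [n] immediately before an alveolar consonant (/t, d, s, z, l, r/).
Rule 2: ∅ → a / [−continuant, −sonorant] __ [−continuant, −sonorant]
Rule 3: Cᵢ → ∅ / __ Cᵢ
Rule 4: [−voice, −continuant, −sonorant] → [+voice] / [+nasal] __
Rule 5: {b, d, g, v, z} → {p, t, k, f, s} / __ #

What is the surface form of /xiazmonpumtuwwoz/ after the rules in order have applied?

Rule 1 (nasal place assimilation): /m/ precedes the alveolar consonant /t/, so it assimilates in place to [n]. /xiazmonpumtuwwoz/ → xiazmonpuntuwwoz.
Rule 2 (stop-cluster a-epenthesis): no segment meets the environment; /xiazmonpuntuwwoz/ is unchanged.
Rule 3 (degemination): /ww/ is a geminate; the first /w/ deletes. /xiazmonpuntuwwoz/ → xiazmonpuntuwoz.
Rule 4 (post-nasal voicing): /p/ is a voiceless stop immediately after the nasal /n/, so it voices to [b]. /t/ is a voiceless stop immediately after the nasal /n/, so it voices to [d]. /xiazmonpuntuwoz/ → xiazmonbunduwoz.
Rule 5 (final devoicing): /z/ is a voiced obstruent in word-final position, so it devoices to [s]. /xiazmonbunduwoz/ → xiazmonbunduwos.

xiazmonbunduwos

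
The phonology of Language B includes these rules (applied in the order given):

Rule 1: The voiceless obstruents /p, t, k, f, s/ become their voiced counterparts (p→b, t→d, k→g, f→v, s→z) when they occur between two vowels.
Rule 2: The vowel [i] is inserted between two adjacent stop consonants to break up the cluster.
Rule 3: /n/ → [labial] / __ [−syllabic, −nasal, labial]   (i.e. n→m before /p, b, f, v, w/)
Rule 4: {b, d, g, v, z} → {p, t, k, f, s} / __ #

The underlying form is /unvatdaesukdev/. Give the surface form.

umvatidaezukidef

Rule 1 (intervocalic voicing): /s/ is a voiceless obstruent between vowels /e/ and /u/, so it voices to [z]. /unvatdaesukdev/ → unvatdaezukdev.
Rule 2 (stop-cluster i-epenthesis): /t/ and /d/ form a stop–stop cluster, so [i] is inserted between them. /k/ and /d/ form a stop–stop cluster, so [i] is inserted between them. /unvatdaezukdev/ → unvatidaezukidev.
Rule 3 (nasal place assimilation): /n/ precedes the labial consonant /v/, so it assimilates in place to [m]. /unvatidaezukidev/ → umvatidaezukidev.
Rule 4 (final devoicing): /v/ is a voiced obstruent in word-final position, so it devoices to [f]. /umvatidaezukidev/ → umvatidaezukidef.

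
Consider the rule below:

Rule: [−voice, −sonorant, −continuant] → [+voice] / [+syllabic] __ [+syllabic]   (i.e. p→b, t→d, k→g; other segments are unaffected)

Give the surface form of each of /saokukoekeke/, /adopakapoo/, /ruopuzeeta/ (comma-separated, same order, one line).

/saokukoekeke/: /k/ is a voiceless stop between vowels /o/ and /u/, so it voices to [g]. /k/ is a voiceless stop between vowels /u/ and /o/, so it voices to [g]. /k/ is a voiceless stop between vowels /e/ and /e/, so it voices to [g]. /k/ is a voiceless stop between vowels /e/ and /e/, so it voices to [g]. → [saogugoegege].
/adopakapoo/: /p/ is a voiceless stop between vowels /o/ and /a/, so it voices to [b]. /k/ is a voiceless stop between vowels /a/ and /a/, so it voices to [g]. /p/ is a voiceless stop between vowels /a/ and /o/, so it voices to [b]. → [adobagaboo].
/ruopuzeeta/: /p/ is a voiceless stop between vowels /o/ and /u/, so it voices to [b]. /t/ is a voiceless stop between vowels /e/ and /a/, so it voices to [d]. → [ruobuzeeda].

saogugoegege, adobagaboo, ruobuzeeda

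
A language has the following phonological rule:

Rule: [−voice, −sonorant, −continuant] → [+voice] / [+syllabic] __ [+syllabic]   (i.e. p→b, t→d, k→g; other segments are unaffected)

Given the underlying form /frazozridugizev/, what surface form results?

No segment of /frazozridugizev/ meets the structural description of the rule, so the form surfaces unchanged.

frazozridugizev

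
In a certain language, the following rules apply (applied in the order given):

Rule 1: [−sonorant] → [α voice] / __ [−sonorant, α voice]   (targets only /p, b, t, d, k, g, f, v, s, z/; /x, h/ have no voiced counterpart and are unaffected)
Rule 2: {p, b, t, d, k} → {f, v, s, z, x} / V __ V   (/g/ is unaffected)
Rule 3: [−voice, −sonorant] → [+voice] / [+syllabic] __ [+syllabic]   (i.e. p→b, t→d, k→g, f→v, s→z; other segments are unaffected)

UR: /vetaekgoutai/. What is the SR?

Rule 1 (regressive voicing assimilation): /k/ precedes the voiced obstruent /g/, so it voices to [g] by assimilation. /vetaekgoutai/ → vetaeggoutai.
Rule 2 (intervocalic spirantization): /t/ is a stop between vowels /e/ and /a/, so it spirantizes to the fricative [s]. /t/ is a stop between vowels /u/ and /a/, so it spirantizes to the fricative [s]. /vetaeggoutai/ → vesaeggousai.
Rule 3 (intervocalic voicing): /s/ is a voiceless obstruent between vowels /e/ and /a/, so it voices to [z]. /s/ is a voiceless obstruent between vowels /u/ and /a/, so it voices to [z]. /vesaeggousai/ → vezaeggouzai.

vezaeggouzai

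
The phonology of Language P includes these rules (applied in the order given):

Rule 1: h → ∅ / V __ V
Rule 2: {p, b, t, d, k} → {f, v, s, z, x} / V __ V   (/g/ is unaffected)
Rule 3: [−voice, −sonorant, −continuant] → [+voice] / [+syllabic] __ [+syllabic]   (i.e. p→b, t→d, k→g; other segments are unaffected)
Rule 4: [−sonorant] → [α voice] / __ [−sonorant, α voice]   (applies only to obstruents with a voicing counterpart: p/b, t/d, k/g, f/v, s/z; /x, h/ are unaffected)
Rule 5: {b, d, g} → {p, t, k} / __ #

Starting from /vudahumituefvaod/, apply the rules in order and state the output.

Rule 1 (intervocalic h-deletion): /h/ occurs between vowels /a/ and /u/, so it deletes. /vudahumituefvaod/ → vudaumituefvaod.
Rule 2 (intervocalic spirantization): /d/ is a stop between vowels /u/ and /a/, so it spirantizes to the fricative [z]. /t/ is a stop between vowels /i/ and /u/, so it spirantizes to the fricative [s]. /vudaumituefvaod/ → vuzaumisuefvaod.
Rule 3 (intervocalic voicing): no segment meets the environment; /vuzaumisuefvaod/ is unchanged.
Rule 4 (regressive voicing assimilation): /f/ precedes the voiced obstruent /v/, so it voices to [v] by assimilation. /vuzaumisuefvaod/ → vuzaumisuevvaod.
Rule 5 (final devoicing): /d/ is a voiced stop in word-final position, so it devoices to [t]. /vuzaumisuevvaod/ → vuzaumisuevvaot.

vuzaumisuevvaot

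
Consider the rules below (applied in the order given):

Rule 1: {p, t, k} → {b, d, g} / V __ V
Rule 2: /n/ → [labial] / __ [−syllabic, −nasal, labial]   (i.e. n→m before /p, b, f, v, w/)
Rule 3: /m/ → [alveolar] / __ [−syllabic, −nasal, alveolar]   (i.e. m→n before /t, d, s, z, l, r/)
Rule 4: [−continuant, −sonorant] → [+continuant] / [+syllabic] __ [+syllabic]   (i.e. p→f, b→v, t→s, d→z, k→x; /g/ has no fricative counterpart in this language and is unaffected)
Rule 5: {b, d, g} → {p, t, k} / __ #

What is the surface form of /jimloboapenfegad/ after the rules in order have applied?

Rule 1 (intervocalic voicing): /p/ is a voiceless stop between vowels /a/ and /e/, so it voices to [b]. /jimloboapenfegad/ → jimloboabenfegad.
Rule 2 (nasal place assimilation): /n/ precedes the labial consonant /f/, so it assimilates in place to [m]. /jimloboabenfegad/ → jimloboabemfegad.
Rule 3 (nasal place assimilation): /m/ precedes the alveolar consonant /l/, so it assimilates in place to [n]. /jimloboabemfegad/ → jinloboabemfegad.
Rule 4 (intervocalic spirantization): /b/ is a stop between vowels /o/ and /o/, so it spirantizes to the fricative [v]. /b/ is a stop between vowels /a/ and /e/, so it spirantizes to the fricative [v]. /jinloboabemfegad/ → jinlovoavemfegad.
Rule 5 (final devoicing): /d/ is a voiced stop in word-final position, so it devoices to [t]. /jinlovoavemfegad/ → jinlovoavemfegat.

jinlovoavemfegat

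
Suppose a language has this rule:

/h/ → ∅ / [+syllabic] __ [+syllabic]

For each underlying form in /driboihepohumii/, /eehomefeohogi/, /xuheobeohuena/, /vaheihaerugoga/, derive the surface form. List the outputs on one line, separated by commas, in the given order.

/driboihepohumii/: /h/ occurs between vowels /i/ and /e/, so it deletes. /h/ occurs between vowels /o/ and /u/, so it deletes. → [driboiepoumii].
/eehomefeohogi/: /h/ occurs between vowels /e/ and /o/, so it deletes. /h/ occurs between vowels /o/ and /o/, so it deletes. → [eeomefeoogi].
/xuheobeohuena/: /h/ occurs between vowels /u/ and /e/, so it deletes. /h/ occurs between vowels /o/ and /u/, so it deletes. → [xueobeouena].
/vaheihaerugoga/: /h/ occurs between vowels /a/ and /e/, so it deletes. /h/ occurs between vowels /i/ and /a/, so it deletes. → [vaeiaerugoga].

driboiepoumii, eeomefeoogi, xueobeouena, vaeiaerugoga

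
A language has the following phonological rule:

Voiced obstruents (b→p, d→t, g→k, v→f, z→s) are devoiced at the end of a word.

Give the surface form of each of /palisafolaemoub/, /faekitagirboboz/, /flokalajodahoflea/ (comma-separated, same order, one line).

/palisafolaemoub/: /b/ is a voiced obstruent in word-final position, so it devoices to [p]. → [palisafolaemoup].
/faekitagirboboz/: /z/ is a voiced obstruent in word-final position, so it devoices to [s]. → [faekitagirbobos].
/flokalajodahoflea/: the rule's environment is not met; surfaces unchanged as [flokalajodahoflea].

palisafolaemoup, faekitagirbobos, flokalajodahoflea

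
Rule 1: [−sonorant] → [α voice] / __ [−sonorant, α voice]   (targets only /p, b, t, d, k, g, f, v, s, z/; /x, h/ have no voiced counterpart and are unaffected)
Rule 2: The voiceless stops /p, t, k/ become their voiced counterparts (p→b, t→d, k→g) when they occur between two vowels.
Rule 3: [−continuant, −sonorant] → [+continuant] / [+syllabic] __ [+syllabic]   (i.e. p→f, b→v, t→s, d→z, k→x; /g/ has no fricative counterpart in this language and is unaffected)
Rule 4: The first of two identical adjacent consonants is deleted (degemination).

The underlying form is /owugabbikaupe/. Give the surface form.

owugabigauve

Rule 1 (regressive voicing assimilation): no segment meets the environment; /owugabbikaupe/ is unchanged.
Rule 2 (intervocalic voicing): /k/ is a voiceless stop between vowels /i/ and /a/, so it voices to [g]. /p/ is a voiceless stop between vowels /u/ and /e/, so it voices to [b]. /owugabbikaupe/ → owugabbigaube.
Rule 3 (intervocalic spirantization): /b/ is a stop between vowels /u/ and /e/, so it spirantizes to the fricative [v]. /owugabbigaube/ → owugabbigauve.
Rule 4 (degemination): /bb/ is a geminate; the first /b/ deletes. /owugabbigauve/ → owugabigauve.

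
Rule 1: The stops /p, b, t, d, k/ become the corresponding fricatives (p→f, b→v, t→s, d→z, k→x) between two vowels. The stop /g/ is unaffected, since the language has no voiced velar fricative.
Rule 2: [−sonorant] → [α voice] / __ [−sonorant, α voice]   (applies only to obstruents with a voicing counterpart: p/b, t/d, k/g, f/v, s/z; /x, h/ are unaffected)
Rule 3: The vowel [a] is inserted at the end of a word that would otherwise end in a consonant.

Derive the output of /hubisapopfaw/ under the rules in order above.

huvisafopfawa

Rule 1 (intervocalic spirantization): /b/ is a stop between vowels /u/ and /i/, so it spirantizes to the fricative [v]. /p/ is a stop between vowels /a/ and /o/, so it spirantizes to the fricative [f]. /hubisapopfaw/ → huvisafopfaw.
Rule 2 (regressive voicing assimilation): no segment meets the environment; /huvisafopfaw/ is unchanged.
Rule 3 (final a-epenthesis): the form ends in the consonant /w/, so [a] is inserted word-finally. /huvisafopfaw/ → huvisafopfawa.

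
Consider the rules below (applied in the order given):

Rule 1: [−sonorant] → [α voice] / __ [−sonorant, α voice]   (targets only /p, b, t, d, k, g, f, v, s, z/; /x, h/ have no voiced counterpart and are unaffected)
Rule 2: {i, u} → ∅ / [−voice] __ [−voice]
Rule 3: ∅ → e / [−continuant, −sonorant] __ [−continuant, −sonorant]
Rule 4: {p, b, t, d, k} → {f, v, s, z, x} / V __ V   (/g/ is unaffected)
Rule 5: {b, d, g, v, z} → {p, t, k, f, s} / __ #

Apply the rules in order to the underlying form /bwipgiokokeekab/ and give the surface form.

Rule 1 (regressive voicing assimilation): /p/ precedes the voiced obstruent /g/, so it voices to [b] by assimilation. /bwipgiokokeekab/ → bwibgiokokeekab.
Rule 2 (high vowel syncope): no segment meets the environment; /bwibgiokokeekab/ is unchanged.
Rule 3 (stop-cluster e-epenthesis): /b/ and /g/ form a stop–stop cluster, so [e] is inserted between them. /bwibgiokokeekab/ → bwibegiokokeekab.
Rule 4 (intervocalic spirantization): /b/ is a stop between vowels /i/ and /e/, so it spirantizes to the fricative [v]. /k/ is a stop between vowels /o/ and /o/, so it spirantizes to the fricative [x]. /k/ is a stop between vowels /o/ and /e/, so it spirantizes to the fricative [x]. /k/ is a stop between vowels /e/ and /a/, so it spirantizes to the fricative [x]. /bwibegiokokeekab/ → bwivegioxoxeexab.
Rule 5 (final devoicing): /b/ is a voiced obstruent in word-final position, so it devoices to [p]. /bwivegioxoxeexab/ → bwivegioxoxeexap.

bwivegioxoxeexap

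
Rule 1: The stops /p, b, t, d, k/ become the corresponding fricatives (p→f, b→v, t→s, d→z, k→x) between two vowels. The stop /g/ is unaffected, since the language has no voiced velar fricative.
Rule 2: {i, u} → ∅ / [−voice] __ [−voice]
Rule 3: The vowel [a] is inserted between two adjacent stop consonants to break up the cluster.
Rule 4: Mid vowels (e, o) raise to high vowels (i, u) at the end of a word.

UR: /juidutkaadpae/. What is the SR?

juizutakaadapai

Rule 1 (intervocalic spirantization): /d/ is a stop between vowels /i/ and /u/, so it spirantizes to the fricative [z]. /juidutkaadpae/ → juizutkaadpae.
Rule 2 (high vowel syncope): no segment meets the environment; /juizutkaadpae/ is unchanged.
Rule 3 (stop-cluster a-epenthesis): /t/ and /k/ form a stop–stop cluster, so [a] is inserted between them. /d/ and /p/ form a stop–stop cluster, so [a] is inserted between them. /juizutkaadpae/ → juizutakaadapae.
Rule 4 (final vowel raising): /e/ is a mid vowel in word-final position, so it raises to [i]. /juizutakaadapae/ → juizutakaadapai.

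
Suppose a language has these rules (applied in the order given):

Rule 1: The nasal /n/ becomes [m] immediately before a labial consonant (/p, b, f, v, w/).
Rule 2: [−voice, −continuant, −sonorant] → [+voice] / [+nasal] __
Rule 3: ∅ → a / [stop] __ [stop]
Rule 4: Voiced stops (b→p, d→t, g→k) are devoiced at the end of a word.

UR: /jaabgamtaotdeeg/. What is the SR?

jaabagamdaotadeek

Rule 1 (nasal place assimilation): no segment meets the environment; /jaabgamtaotdeeg/ is unchanged.
Rule 2 (post-nasal voicing): /t/ is a voiceless stop immediately after the nasal /m/, so it voices to [d]. /jaabgamtaotdeeg/ → jaabgamdaotdeeg.
Rule 3 (stop-cluster a-epenthesis): /b/ and /g/ form a stop–stop cluster, so [a] is inserted between them. /t/ and /d/ form a stop–stop cluster, so [a] is inserted between them. /jaabgamdaotdeeg/ → jaabagamdaotadeeg.
Rule 4 (final devoicing): /g/ is a voiced stop in word-final position, so it devoices to [k]. /jaabagamdaotadeeg/ → jaabagamdaotadeek.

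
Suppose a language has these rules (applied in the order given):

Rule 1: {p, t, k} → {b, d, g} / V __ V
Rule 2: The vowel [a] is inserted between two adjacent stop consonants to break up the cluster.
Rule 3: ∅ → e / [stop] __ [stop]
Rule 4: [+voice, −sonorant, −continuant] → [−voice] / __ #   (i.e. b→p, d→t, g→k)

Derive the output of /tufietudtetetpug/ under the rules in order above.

Rule 1 (intervocalic voicing): /t/ is a voiceless stop between vowels /e/ and /u/, so it voices to [d]. /t/ is a voiceless stop between vowels /e/ and /e/, so it voices to [d]. /tufietudtetetpug/ → tufiedudtedetpug.
Rule 2 (stop-cluster a-epenthesis): /d/ and /t/ form a stop–stop cluster, so [a] is inserted between them. /t/ and /p/ form a stop–stop cluster, so [a] is inserted between them. /tufiedudtedetpug/ → tufiedudatedetapug.
Rule 3 (stop-cluster e-epenthesis): no segment meets the environment; /tufiedudatedetapug/ is unchanged.
Rule 4 (final devoicing): /g/ is a voiced stop in word-final position, so it devoices to [k]. /tufiedudatedetapug/ → tufiedudatedetapuk.

tufiedudatedetapuk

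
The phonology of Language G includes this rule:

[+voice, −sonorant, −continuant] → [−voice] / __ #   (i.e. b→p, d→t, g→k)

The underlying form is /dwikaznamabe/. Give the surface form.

dwikaznamabe

No segment of /dwikaznamabe/ meets the structural description of the rule, so the form surfaces unchanged.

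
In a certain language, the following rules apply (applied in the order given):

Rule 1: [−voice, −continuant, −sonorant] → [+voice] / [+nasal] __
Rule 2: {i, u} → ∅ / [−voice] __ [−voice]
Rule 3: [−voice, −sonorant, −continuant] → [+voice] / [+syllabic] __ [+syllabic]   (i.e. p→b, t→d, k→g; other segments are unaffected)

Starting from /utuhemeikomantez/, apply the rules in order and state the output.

Rule 1 (post-nasal voicing): /t/ is a voiceless stop immediately after the nasal /n/, so it voices to [d]. /utuhemeikomantez/ → utuhemeikomandez.
Rule 2 (high vowel syncope): /u/ is a high vowel flanked by voiceless consonants /t/ and /h/, so it deletes. /utuhemeikomandez/ → uthemeikomandez.
Rule 3 (intervocalic voicing): /k/ is a voiceless stop between vowels /i/ and /o/, so it voices to [g]. /uthemeikomandez/ → uthemeigomandez.

uthemeigomandez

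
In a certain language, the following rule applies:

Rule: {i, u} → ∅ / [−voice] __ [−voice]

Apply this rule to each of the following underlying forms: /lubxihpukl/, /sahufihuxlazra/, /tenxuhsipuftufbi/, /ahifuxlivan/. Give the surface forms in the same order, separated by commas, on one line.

/lubxihpukl/: /i/ is a high vowel flanked by voiceless consonants /x/ and /h/, so it deletes. /u/ is a high vowel flanked by voiceless consonants /p/ and /k/, so it deletes. → [lubxhpkl].
/sahufihuxlazra/: /u/ is a high vowel flanked by voiceless consonants /h/ and /f/, so it deletes. /i/ is a high vowel flanked by voiceless consonants /f/ and /h/, so it deletes. /u/ is a high vowel flanked by voiceless consonants /h/ and /x/, so it deletes. → [sahfhxlazra].
/tenxuhsipuftufbi/: /u/ is a high vowel flanked by voiceless consonants /x/ and /h/, so it deletes. /i/ is a high vowel flanked by voiceless consonants /s/ and /p/, so it deletes. /u/ is a high vowel flanked by voiceless consonants /p/ and /f/, so it deletes. /u/ is a high vowel flanked by voiceless consonants /t/ and /f/, so it deletes. → [tenxhspftfbi].
/ahifuxlivan/: /i/ is a high vowel flanked by voiceless consonants /h/ and /f/, so it deletes. /u/ is a high vowel flanked by voiceless consonants /f/ and /x/, so it deletes. → [ahfxlivan].

lubxhpkl, sahfhxlazra, tenxhspftfbi, ahfxlivan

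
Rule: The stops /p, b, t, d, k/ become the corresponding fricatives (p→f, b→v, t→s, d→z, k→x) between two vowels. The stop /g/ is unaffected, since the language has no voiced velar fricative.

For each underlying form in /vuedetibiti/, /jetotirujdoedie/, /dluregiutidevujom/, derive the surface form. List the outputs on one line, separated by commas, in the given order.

/vuedetibiti/: /d/ is a stop between vowels /e/ and /e/, so it spirantizes to the fricative [z]. /t/ is a stop between vowels /e/ and /i/, so it spirantizes to the fricative [s]. /b/ is a stop between vowels /i/ and /i/, so it spirantizes to the fricative [v]. /t/ is a stop between vowels /i/ and /i/, so it spirantizes to the fricative [s]. → [vuezesivisi].
/jetotirujdoedie/: /t/ is a stop between vowels /e/ and /o/, so it spirantizes to the fricative [s]. /t/ is a stop between vowels /o/ and /i/, so it spirantizes to the fricative [s]. /d/ is a stop between vowels /e/ and /i/, so it spirantizes to the fricative [z]. → [jesosirujdoezie].
/dluregiutidevujom/: /t/ is a stop between vowels /u/ and /i/, so it spirantizes to the fricative [s]. /d/ is a stop between vowels /i/ and /e/, so it spirantizes to the fricative [z]. → [dluregiusizevujom].

vuezesivisi, jesosirujdoezie, dluregiusizevujom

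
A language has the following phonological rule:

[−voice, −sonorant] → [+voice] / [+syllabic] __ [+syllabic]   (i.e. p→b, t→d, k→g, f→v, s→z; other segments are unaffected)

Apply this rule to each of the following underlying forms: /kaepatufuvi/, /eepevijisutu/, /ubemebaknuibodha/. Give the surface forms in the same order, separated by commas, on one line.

kaebaduvuvi, eebevijizudu, ubemebaknuibodha

/kaepatufuvi/: /p/ is a voiceless obstruent between vowels /e/ and /a/, so it voices to [b]. /t/ is a voiceless obstruent between vowels /a/ and /u/, so it voices to [d]. /f/ is a voiceless obstruent between vowels /u/ and /u/, so it voices to [v]. → [kaebaduvuvi].
/eepevijisutu/: /p/ is a voiceless obstruent between vowels /e/ and /e/, so it voices to [b]. /s/ is a voiceless obstruent between vowels /i/ and /u/, so it voices to [z]. /t/ is a voiceless obstruent between vowels /u/ and /u/, so it voices to [d]. → [eebevijizudu].
/ubemebaknuibodha/: the rule's environment is not met; surfaces unchanged as [ubemebaknuibodha].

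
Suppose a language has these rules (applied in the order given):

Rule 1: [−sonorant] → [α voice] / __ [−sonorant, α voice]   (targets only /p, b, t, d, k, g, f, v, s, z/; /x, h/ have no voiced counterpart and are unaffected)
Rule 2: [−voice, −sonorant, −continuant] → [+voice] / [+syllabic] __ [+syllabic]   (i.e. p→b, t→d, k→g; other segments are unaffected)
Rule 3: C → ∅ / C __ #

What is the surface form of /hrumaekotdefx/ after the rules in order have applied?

Rule 1 (regressive voicing assimilation): /t/ precedes the voiced obstruent /d/, so it voices to [d] by assimilation. /hrumaekotdefx/ → hrumaekoddefx.
Rule 2 (intervocalic voicing): /k/ is a voiceless stop between vowels /e/ and /o/, so it voices to [g]. /hrumaekoddefx/ → hrumaegoddefx.
Rule 3 (final cluster simplification): /x/ is the second consonant of a word-final cluster /fx/, so it deletes. /hrumaegoddefx/ → hrumaegoddef.

hrumaegoddef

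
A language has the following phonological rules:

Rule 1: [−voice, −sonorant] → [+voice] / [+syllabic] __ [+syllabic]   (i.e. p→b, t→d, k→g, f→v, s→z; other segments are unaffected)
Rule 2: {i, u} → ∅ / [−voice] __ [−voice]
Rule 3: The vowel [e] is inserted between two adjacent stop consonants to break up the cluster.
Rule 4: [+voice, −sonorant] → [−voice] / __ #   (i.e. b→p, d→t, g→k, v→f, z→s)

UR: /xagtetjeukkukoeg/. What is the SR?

Rule 1 (intervocalic voicing): /k/ is a voiceless obstruent between vowels /u/ and /o/, so it voices to [g]. /xagtetjeukkukoeg/ → xagtetjeukkugoeg.
Rule 2 (high vowel syncope): no segment meets the environment; /xagtetjeukkugoeg/ is unchanged.
Rule 3 (stop-cluster e-epenthesis): /g/ and /t/ form a stop–stop cluster, so [e] is inserted between them. /k/ and /k/ form a stop–stop cluster, so [e] is inserted between them. /xagtetjeukkugoeg/ → xagetetjeukekugoeg.
Rule 4 (final devoicing): /g/ is a voiced obstruent in word-final position, so it devoices to [k]. /xagetetjeukekugoeg/ → xagetetjeukekugoek.

xagetetjeukekugoek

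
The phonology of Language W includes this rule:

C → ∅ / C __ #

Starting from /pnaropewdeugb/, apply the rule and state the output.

pnaropewdeug

/b/ is the second consonant of a word-final cluster /gb/, so it deletes.
The other instances of /p/, /n/, /r/, /w/, /d/, /g/ do not occur in the required environment and remain unchanged.
Surface form: [pnaropewdeug].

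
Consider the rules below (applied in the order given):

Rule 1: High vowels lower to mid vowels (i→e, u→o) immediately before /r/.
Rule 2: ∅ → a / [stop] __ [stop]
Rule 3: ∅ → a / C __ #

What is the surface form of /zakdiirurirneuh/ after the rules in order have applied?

zakadierorerneuha

Rule 1 (pre-rhotic lowering): /i/ is a high vowel immediately before /r/, so it lowers to [e]. /u/ is a high vowel immediately before /r/, so it lowers to [o]. /i/ is a high vowel immediately before /r/, so it lowers to [e]. /zakdiirurirneuh/ → zakdierorerneuh.
Rule 2 (stop-cluster a-epenthesis): /k/ and /d/ form a stop–stop cluster, so [a] is inserted between them. /zakdierorerneuh/ → zakadierorerneuh.
Rule 3 (final a-epenthesis): the form ends in the consonant /h/, so [a] is inserted word-finally. /zakadierorerneuh/ → zakadierorerneuha.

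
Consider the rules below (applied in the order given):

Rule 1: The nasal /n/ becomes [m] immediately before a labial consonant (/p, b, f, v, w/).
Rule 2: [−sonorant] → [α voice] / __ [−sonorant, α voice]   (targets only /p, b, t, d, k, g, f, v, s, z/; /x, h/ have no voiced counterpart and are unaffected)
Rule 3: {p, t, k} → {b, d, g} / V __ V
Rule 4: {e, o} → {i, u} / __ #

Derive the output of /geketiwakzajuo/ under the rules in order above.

gegediwagzajuu

Rule 1 (nasal place assimilation): no segment meets the environment; /geketiwakzajuo/ is unchanged.
Rule 2 (regressive voicing assimilation): /k/ precedes the voiced obstruent /z/, so it voices to [g] by assimilation. /geketiwakzajuo/ → geketiwagzajuo.
Rule 3 (intervocalic voicing): /k/ is a voiceless stop between vowels /e/ and /e/, so it voices to [g]. /t/ is a voiceless stop between vowels /e/ and /i/, so it voices to [d]. /geketiwagzajuo/ → gegediwagzajuo.
Rule 4 (final vowel raising): /o/ is a mid vowel in word-final position, so it raises to [u]. /gegediwagzajuo/ → gegediwagzajuu.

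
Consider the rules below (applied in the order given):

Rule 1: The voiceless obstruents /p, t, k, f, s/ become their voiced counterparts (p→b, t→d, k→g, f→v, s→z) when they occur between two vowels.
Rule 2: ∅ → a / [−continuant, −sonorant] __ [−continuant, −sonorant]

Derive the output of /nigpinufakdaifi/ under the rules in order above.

nigapinuvakadaivi

Rule 1 (intervocalic voicing): /f/ is a voiceless obstruent between vowels /u/ and /a/, so it voices to [v]. /f/ is a voiceless obstruent between vowels /i/ and /i/, so it voices to [v]. /nigpinufakdaifi/ → nigpinuvakdaivi.
Rule 2 (stop-cluster a-epenthesis): /g/ and /p/ form a stop–stop cluster, so [a] is inserted between them. /k/ and /d/ form a stop–stop cluster, so [a] is inserted between them. /nigpinuvakdaivi/ → nigapinuvakadaivi.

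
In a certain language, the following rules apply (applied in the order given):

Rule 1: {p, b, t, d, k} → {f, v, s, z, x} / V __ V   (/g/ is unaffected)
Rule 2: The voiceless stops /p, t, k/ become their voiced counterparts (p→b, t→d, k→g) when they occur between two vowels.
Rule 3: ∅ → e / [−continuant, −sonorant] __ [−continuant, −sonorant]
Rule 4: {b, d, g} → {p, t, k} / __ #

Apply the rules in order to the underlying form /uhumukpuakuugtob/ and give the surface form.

uhumukepuaxuugetop

Rule 1 (intervocalic spirantization): /k/ is a stop between vowels /a/ and /u/, so it spirantizes to the fricative [x]. /uhumukpuakuugtob/ → uhumukpuaxuugtob.
Rule 2 (intervocalic voicing): no segment meets the environment; /uhumukpuaxuugtob/ is unchanged.
Rule 3 (stop-cluster e-epenthesis): /k/ and /p/ form a stop–stop cluster, so [e] is inserted between them. /g/ and /t/ form a stop–stop cluster, so [e] is inserted between them. /uhumukpuaxuugtob/ → uhumukepuaxuugetob.
Rule 4 (final devoicing): /b/ is a voiced stop in word-final position, so it devoices to [p]. /uhumukepuaxuugetob/ → uhumukepuaxuugetop.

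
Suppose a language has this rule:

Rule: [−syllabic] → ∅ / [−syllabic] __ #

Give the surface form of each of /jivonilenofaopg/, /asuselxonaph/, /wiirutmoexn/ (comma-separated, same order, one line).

/jivonilenofaopg/: /g/ is the second consonant of a word-final cluster /pg/, so it deletes. → [jivonilenofaop].
/asuselxonaph/: /h/ is the second consonant of a word-final cluster /ph/, so it deletes. → [asuselxonap].
/wiirutmoexn/: /n/ is the second consonant of a word-final cluster /xn/, so it deletes. → [wiirutmoex].

jivonilenofaop, asuselxonap, wiirutmoex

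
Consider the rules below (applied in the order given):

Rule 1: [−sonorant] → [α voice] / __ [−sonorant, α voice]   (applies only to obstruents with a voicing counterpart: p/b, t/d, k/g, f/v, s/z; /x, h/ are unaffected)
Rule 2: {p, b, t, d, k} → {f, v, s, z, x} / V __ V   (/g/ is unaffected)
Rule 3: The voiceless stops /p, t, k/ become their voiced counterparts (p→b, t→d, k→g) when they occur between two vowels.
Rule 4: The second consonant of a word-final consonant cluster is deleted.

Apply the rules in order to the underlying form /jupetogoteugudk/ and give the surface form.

Rule 1 (regressive voicing assimilation): /d/ precedes the voiceless obstruent /k/, so it devoices to [t] by assimilation. /jupetogoteugudk/ → jupetogoteugutk.
Rule 2 (intervocalic spirantization): /p/ is a stop between vowels /u/ and /e/, so it spirantizes to the fricative [f]. /t/ is a stop between vowels /e/ and /o/, so it spirantizes to the fricative [s]. /t/ is a stop between vowels /o/ and /e/, so it spirantizes to the fricative [s]. /jupetogoteugutk/ → jufesogoseugutk.
Rule 3 (intervocalic voicing): no segment meets the environment; /jufesogoseugutk/ is unchanged.
Rule 4 (final cluster simplification): /k/ is the second consonant of a word-final cluster /tk/, so it deletes. /jufesogoseugutk/ → jufesogoseugut.

jufesogoseugut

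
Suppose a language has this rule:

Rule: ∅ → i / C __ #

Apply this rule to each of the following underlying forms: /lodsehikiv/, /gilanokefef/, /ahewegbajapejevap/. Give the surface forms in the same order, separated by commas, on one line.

/lodsehikiv/: the form ends in the consonant /v/, so [i] is inserted word-finally. → [lodsehikivi].
/gilanokefef/: the form ends in the consonant /f/, so [i] is inserted word-finally. → [gilanokefefi].
/ahewegbajapejevap/: the form ends in the consonant /p/, so [i] is inserted word-finally. → [ahewegbajapejevapi].

lodsehikivi, gilanokefefi, ahewegbajapejevapi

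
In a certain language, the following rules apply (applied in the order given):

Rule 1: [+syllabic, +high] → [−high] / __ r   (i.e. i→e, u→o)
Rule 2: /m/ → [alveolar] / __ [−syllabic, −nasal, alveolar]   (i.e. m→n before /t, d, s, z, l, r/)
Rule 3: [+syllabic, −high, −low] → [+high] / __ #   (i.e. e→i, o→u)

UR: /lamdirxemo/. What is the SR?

Rule 1 (pre-rhotic lowering): /i/ is a high vowel immediately before /r/, so it lowers to [e]. /lamdirxemo/ → lamderxemo.
Rule 2 (nasal place assimilation): /m/ precedes the alveolar consonant /d/, so it assimilates in place to [n]. /lamderxemo/ → landerxemo.
Rule 3 (final vowel raising): /o/ is a mid vowel in word-final position, so it raises to [u]. /landerxemo/ → landerxemu.

landerxemu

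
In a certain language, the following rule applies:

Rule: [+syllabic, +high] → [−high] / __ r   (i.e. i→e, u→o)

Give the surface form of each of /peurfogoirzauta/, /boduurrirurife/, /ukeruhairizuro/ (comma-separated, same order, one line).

/peurfogoirzauta/: /u/ is a high vowel immediately before /r/, so it lowers to [o]. /i/ is a high vowel immediately before /r/, so it lowers to [e]. → [peorfogoerzauta].
/boduurrirurife/: /u/ is a high vowel immediately before /r/, so it lowers to [o]. /i/ is a high vowel immediately before /r/, so it lowers to [e]. /u/ is a high vowel immediately before /r/, so it lowers to [o]. → [boduorrerorife].
/ukeruhairizuro/: /i/ is a high vowel immediately before /r/, so it lowers to [e]. /u/ is a high vowel immediately before /r/, so it lowers to [o]. → [ukeruhaerizoro].

peorfogoerzauta, boduorrerorife, ukeruhaerizoro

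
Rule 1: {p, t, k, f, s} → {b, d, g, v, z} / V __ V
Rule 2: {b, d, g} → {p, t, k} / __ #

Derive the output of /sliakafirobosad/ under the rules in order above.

sliagavirobozat

Rule 1 (intervocalic voicing): /k/ is a voiceless obstruent between vowels /a/ and /a/, so it voices to [g]. /f/ is a voiceless obstruent between vowels /a/ and /i/, so it voices to [v]. /s/ is a voiceless obstruent between vowels /o/ and /a/, so it voices to [z]. /sliakafirobosad/ → sliagavirobozad.
Rule 2 (final devoicing): /d/ is a voiced stop in word-final position, so it devoices to [t]. /sliagavirobozad/ → sliagavirobozat.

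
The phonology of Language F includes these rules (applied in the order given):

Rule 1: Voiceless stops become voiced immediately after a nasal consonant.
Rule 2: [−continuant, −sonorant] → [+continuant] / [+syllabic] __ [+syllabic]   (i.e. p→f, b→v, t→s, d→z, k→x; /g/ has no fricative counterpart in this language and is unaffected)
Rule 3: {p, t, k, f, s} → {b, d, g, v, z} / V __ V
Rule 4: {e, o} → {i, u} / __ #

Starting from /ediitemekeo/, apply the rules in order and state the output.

eziizemexeu

Rule 1 (post-nasal voicing): no segment meets the environment; /ediitemekeo/ is unchanged.
Rule 2 (intervocalic spirantization): /d/ is a stop between vowels /e/ and /i/, so it spirantizes to the fricative [z]. /t/ is a stop between vowels /i/ and /e/, so it spirantizes to the fricative [s]. /k/ is a stop between vowels /e/ and /e/, so it spirantizes to the fricative [x]. /ediitemekeo/ → eziisemexeo.
Rule 3 (intervocalic voicing): /s/ is a voiceless obstruent between vowels /i/ and /e/, so it voices to [z]. /eziisemexeo/ → eziizemexeo.
Rule 4 (final vowel raising): /o/ is a mid vowel in word-final position, so it raises to [u]. /eziizemexeo/ → eziizemexeu.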